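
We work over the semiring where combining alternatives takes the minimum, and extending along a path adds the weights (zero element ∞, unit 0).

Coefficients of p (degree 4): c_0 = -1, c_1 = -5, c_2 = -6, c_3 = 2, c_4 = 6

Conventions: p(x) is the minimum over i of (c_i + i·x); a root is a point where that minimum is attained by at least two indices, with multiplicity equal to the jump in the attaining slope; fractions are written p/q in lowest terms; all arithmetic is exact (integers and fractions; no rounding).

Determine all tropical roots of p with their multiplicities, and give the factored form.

hull edge (i=0, c=-1) to (i=1, c=-5): slope -4, span 1
hull edge (i=1, c=-5) to (i=2, c=-6): slope -1, span 1
hull edge (i=2, c=-6) to (i=4, c=6): slope 6, span 2
Factored form: p(x) = 6 ⊗ (x ⊕ (-6)) ⊗ (x ⊕ (-6)) ⊗ (x ⊕ 1) ⊗ (x ⊕ 4)
Answer: roots = -6 (mult 2), 1 (mult 1), 4 (mult 1)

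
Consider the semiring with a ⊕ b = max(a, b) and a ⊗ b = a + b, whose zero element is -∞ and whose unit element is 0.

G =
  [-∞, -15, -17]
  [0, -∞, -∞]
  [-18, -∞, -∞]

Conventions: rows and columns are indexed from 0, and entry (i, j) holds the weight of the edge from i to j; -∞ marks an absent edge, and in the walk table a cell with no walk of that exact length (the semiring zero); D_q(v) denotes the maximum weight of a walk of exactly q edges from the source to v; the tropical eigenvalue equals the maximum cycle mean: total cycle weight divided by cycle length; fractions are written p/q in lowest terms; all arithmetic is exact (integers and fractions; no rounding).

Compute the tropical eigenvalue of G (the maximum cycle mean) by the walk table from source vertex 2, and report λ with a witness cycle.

q=0: [-∞, -∞, 0]
q=1: [-18, -∞, -∞]
q=2: [-∞, -33, -35]
q=3: [-33, -∞, -∞]
Optimal cycle mean attained by: cycle 0->1->0, total (-15) + 0, length 2.
Answer: λ = -15/2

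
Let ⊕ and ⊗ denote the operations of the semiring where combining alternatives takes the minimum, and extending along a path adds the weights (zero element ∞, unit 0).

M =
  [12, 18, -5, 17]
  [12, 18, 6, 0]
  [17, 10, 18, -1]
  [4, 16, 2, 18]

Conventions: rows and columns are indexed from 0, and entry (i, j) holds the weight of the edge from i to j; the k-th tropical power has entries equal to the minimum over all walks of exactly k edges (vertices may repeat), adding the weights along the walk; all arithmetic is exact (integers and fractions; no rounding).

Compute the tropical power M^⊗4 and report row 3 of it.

M^⊗2:
  [12, 5, 7, -6]
  [4, 16, 2, 5]
  [3, 15, 1, 10]
  [16, 12, -1, 1]
M^⊗3:
  [-2, 10, -4, 5]
  [9, 12, -1, 1]
  [14, 11, -2, 0]
  [5, 9, 3, -2]
M^⊗4:
  [9, 6, -7, -5]
  [5, 9, 3, -2]
  [4, 8, 2, -3]
  [2, 13, 0, 2]
Answer: row 3 of M^⊗4 = [2, 13, 0, 2]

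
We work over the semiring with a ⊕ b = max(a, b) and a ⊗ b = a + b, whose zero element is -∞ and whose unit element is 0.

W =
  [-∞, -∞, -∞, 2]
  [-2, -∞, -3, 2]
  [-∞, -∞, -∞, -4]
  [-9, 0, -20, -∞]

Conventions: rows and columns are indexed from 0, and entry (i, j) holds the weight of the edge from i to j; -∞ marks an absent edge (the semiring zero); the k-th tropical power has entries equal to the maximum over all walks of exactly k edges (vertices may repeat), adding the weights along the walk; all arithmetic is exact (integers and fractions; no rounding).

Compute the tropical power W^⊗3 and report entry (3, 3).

W^⊗2:
  [-7, 2, -18, -∞]
  [-7, 2, -18, 0]
  [-13, -4, -24, -∞]
  [-2, -∞, -3, 2]
W^⊗3:
  [0, -∞, -1, 4]
  [0, 0, -1, 4]
  [-6, -∞, -7, -2]
  [-7, 2, -18, 0]
Key observation: the optimum is the walk 3->1->0->3, with weight 0 + (-2) + 2 = 0.
Optimal value attained by: walk 3->1->0->3.
Answer: (W^⊗3)[3][3] = 0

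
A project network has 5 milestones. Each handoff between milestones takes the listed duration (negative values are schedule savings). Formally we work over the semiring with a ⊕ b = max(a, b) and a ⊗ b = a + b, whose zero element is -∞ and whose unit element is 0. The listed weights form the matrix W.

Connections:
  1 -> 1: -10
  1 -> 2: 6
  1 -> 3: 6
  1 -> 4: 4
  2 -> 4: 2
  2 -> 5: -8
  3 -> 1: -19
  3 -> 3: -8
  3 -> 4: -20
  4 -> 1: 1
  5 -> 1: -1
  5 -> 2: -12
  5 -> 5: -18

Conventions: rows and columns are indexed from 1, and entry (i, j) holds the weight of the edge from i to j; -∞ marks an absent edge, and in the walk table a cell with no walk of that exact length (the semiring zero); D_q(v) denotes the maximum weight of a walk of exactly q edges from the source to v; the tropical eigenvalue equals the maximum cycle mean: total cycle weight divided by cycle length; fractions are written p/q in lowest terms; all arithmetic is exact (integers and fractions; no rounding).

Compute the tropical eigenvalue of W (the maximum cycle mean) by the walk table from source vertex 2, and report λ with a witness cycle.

q=0: [-∞, 0, -∞, -∞, -∞]
q=1: [-∞, -∞, -∞, 2, -8]
q=2: [3, -20, -∞, -∞, -26]
q=3: [-7, 9, 9, 7, -28]
q=4: [8, -1, 1, 11, 1]
q=5: [12, 14, 14, 12, -9]
Optimal cycle mean attained by: cycle 1->2->4->1, total 6 + 2 + 1, length 3.
Answer: λ = 3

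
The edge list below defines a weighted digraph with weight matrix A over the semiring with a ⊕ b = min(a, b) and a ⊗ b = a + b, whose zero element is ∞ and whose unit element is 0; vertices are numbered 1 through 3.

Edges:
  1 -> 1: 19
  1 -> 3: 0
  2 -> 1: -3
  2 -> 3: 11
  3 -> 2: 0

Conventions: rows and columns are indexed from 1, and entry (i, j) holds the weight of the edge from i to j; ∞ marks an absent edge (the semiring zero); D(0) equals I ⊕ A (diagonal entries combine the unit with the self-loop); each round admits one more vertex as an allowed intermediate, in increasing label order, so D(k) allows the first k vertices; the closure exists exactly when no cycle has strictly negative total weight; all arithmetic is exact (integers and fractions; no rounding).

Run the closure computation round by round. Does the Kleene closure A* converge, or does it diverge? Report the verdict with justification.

D(0):
  [0, ∞, 0]
  [-3, 0, 11]
  [∞, 0, 0]
D(1):
  [0, ∞, 0]
  [-3, 0, -3]
  [∞, 0, 0]
Detection: at round 2, diagonal entry (3, 3) turns strictly negative.
Key observation: the cycle 3->2->1->3 has total weight 0 + (-3) + 0, which is strictly negative.
Answer: DIVERGES — negative cycle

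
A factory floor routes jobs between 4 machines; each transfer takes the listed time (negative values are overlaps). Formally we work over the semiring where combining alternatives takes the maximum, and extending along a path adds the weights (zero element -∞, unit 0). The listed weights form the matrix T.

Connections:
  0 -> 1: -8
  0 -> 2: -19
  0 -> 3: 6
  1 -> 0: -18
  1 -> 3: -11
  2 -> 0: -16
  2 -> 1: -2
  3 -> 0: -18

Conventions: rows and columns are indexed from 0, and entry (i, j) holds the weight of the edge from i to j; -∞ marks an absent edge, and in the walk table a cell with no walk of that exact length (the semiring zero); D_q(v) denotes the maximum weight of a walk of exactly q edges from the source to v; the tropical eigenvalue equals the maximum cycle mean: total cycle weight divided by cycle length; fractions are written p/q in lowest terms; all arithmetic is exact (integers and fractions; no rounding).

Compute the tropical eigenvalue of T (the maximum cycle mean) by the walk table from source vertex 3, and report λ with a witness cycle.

q=0: [-∞, -∞, -∞, 0]
q=1: [-18, -∞, -∞, -∞]
q=2: [-∞, -26, -37, -12]
q=3: [-30, -39, -∞, -37]
q=4: [-55, -38, -49, -24]
Optimal cycle mean attained by: cycle 0->3->0, total 6 + (-18), length 2.
Answer: λ = -6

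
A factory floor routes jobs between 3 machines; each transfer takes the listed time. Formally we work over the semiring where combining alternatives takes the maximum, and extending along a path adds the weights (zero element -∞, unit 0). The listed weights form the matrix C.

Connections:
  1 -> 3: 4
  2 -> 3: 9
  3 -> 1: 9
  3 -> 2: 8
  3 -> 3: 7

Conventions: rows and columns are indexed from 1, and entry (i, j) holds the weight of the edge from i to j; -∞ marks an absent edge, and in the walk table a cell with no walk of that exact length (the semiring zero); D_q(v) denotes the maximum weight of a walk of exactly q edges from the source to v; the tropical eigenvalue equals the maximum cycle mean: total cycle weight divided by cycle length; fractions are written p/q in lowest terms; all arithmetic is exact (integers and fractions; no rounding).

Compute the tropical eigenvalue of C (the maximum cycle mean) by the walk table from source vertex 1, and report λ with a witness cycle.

q=0: [0, -∞, -∞]
q=1: [-∞, -∞, 4]
q=2: [13, 12, 11]
q=3: [20, 19, 21]
Optimal cycle mean attained by: cycle 2->3->2, total 9 + 8, length 2.
Answer: λ = 17/2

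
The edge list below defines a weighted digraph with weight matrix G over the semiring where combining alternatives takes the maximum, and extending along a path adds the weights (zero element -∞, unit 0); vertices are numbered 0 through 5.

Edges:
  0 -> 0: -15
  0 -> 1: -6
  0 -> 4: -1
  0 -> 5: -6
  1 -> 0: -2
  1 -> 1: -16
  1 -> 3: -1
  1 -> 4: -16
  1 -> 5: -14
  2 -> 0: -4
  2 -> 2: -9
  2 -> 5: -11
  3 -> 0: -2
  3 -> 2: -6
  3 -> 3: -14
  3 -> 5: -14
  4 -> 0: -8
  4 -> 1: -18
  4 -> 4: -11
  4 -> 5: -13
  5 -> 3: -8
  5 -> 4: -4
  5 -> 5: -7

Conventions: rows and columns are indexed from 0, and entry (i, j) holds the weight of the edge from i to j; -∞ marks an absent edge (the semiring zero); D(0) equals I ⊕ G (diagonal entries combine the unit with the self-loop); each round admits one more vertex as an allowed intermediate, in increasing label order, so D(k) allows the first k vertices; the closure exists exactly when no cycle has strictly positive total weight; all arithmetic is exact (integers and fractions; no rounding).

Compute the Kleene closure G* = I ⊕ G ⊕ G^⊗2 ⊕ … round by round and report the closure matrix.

D(0):
  [0, -6, -∞, -∞, -1, -6]
  [-2, 0, -∞, -1, -16, -14]
  [-4, -∞, 0, -∞, -∞, -11]
  [-2, -∞, -6, 0, -∞, -14]
  [-8, -18, -∞, -∞, 0, -13]
  [-∞, -∞, -∞, -8, -4, 0]
D(1):
  [0, -6, -∞, -∞, -1, -6]
  [-2, 0, -∞, -1, -3, -8]
  [-4, -10, 0, -∞, -5, -10]
  [-2, -8, -6, 0, -3, -8]
  [-8, -14, -∞, -∞, 0, -13]
  [-∞, -∞, -∞, -8, -4, 0]
D(2):
  [0, -6, -∞, -7, -1, -6]
  [-2, 0, -∞, -1, -3, -8]
  [-4, -10, 0, -11, -5, -10]
  [-2, -8, -6, 0, -3, -8]
  [-8, -14, -∞, -15, 0, -13]
  [-∞, -∞, -∞, -8, -4, 0]
D(3):
  [0, -6, -∞, -7, -1, -6]
  [-2, 0, -∞, -1, -3, -8]
  [-4, -10, 0, -11, -5, -10]
  [-2, -8, -6, 0, -3, -8]
  [-8, -14, -∞, -15, 0, -13]
  [-∞, -∞, -∞, -8, -4, 0]
D(4):
  [0, -6, -13, -7, -1, -6]
  [-2, 0, -7, -1, -3, -8]
  [-4, -10, 0, -11, -5, -10]
  [-2, -8, -6, 0, -3, -8]
  [-8, -14, -21, -15, 0, -13]
  [-10, -16, -14, -8, -4, 0]
D(5):
  [0, -6, -13, -7, -1, -6]
  [-2, 0, -7, -1, -3, -8]
  [-4, -10, 0, -11, -5, -10]
  [-2, -8, -6, 0, -3, -8]
  [-8, -14, -21, -15, 0, -13]
  [-10, -16, -14, -8, -4, 0]
D(6):
  [0, -6, -13, -7, -1, -6]
  [-2, 0, -7, -1, -3, -8]
  [-4, -10, 0, -11, -5, -10]
  [-2, -8, -6, 0, -3, -8]
  [-8, -14, -21, -15, 0, -13]
  [-10, -16, -14, -8, -4, 0]
Answer: G* = [[0, -6, -13, -7, -1, -6], [-2, 0, -7, -1, -3, -8], [-4, -10, 0, -11, -5, -10], [-2, -8, -6, 0, -3, -8], [-8, -14, -21, -15, 0, -13], [-10, -16, -14, -8, -4, 0]]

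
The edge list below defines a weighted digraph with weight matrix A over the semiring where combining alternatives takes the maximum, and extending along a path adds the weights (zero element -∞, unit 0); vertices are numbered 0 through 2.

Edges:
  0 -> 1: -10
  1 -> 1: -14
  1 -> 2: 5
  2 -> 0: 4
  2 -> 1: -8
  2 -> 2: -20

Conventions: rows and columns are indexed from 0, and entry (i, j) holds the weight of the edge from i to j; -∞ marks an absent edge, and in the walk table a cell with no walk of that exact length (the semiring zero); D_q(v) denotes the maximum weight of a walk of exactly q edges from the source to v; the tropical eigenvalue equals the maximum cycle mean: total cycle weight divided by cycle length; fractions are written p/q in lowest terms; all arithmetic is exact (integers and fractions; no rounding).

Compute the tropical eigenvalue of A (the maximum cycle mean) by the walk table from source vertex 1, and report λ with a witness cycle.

q=0: [-∞, 0, -∞]
q=1: [-∞, -14, 5]
q=2: [9, -3, -9]
q=3: [-5, -1, 2]
Optimal cycle mean attained by: cycle 0->1->2->0, total (-10) + 5 + 4, length 3.
Answer: λ = -1/3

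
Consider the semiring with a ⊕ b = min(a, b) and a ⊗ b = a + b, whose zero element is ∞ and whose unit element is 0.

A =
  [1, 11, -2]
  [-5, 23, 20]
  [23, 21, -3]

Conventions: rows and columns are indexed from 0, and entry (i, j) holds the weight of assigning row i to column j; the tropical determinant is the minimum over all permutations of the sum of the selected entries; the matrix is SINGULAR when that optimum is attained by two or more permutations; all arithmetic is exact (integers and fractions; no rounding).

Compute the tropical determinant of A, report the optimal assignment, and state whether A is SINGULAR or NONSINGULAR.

σ = (0, 1, 2): 1 + 23 + (-3) = 21
σ = (0, 2, 1): 1 + 20 + 21 = 42
σ = (1, 0, 2): 11 + (-5) + (-3) = 3
σ = (1, 2, 0): 11 + 20 + 23 = 54
σ = (2, 0, 1): (-2) + (-5) + 21 = 14
σ = (2, 1, 0): (-2) + 23 + 23 = 44
Optimal value attained by: σ = (1, 0, 2).
Answer: det⊕(A) = 3; verdict: NONSINGULAR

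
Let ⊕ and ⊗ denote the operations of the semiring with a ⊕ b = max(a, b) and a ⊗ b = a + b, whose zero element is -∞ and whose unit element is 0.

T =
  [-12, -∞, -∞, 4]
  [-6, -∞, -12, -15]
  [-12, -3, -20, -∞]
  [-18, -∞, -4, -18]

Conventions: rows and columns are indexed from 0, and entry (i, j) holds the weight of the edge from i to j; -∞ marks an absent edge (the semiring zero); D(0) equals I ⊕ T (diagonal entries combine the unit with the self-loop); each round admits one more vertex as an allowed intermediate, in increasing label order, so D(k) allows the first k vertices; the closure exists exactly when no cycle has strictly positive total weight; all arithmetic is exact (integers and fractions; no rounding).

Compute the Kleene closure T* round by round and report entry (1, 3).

D(0):
  [0, -∞, -∞, 4]
  [-6, 0, -12, -15]
  [-12, -3, 0, -∞]
  [-18, -∞, -4, 0]
D(1):
  [0, -∞, -∞, 4]
  [-6, 0, -12, -2]
  [-12, -3, 0, -8]
  [-18, -∞, -4, 0]
D(2):
  [0, -∞, -∞, 4]
  [-6, 0, -12, -2]
  [-9, -3, 0, -5]
  [-18, -∞, -4, 0]
D(3):
  [0, -∞, -∞, 4]
  [-6, 0, -12, -2]
  [-9, -3, 0, -5]
  [-13, -7, -4, 0]
D(4):
  [0, -3, 0, 4]
  [-6, 0, -6, -2]
  [-9, -3, 0, -5]
  [-13, -7, -4, 0]
Answer: T*[1][3] = -2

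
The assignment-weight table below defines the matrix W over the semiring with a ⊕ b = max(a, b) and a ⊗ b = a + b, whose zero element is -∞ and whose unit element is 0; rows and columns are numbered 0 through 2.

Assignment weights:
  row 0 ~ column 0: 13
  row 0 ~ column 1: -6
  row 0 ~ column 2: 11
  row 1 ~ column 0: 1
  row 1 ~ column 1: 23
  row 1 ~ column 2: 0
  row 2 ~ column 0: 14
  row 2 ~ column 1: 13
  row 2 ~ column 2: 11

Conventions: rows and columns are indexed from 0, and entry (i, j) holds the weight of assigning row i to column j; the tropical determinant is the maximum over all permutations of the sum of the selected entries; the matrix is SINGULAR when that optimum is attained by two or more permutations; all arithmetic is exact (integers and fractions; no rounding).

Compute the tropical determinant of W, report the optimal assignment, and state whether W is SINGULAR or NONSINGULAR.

σ = (0, 1, 2): 13 + 23 + 11 = 47
σ = (0, 2, 1): 13 + 0 + 13 = 26
σ = (1, 0, 2): (-6) + 1 + 11 = 6
σ = (1, 2, 0): (-6) + 0 + 14 = 8
σ = (2, 0, 1): 11 + 1 + 13 = 25
σ = (2, 1, 0): 11 + 23 + 14 = 48
Optimal value attained by: σ = (2, 1, 0).
Answer: det⊕(W) = 48; verdict: NONSINGULAR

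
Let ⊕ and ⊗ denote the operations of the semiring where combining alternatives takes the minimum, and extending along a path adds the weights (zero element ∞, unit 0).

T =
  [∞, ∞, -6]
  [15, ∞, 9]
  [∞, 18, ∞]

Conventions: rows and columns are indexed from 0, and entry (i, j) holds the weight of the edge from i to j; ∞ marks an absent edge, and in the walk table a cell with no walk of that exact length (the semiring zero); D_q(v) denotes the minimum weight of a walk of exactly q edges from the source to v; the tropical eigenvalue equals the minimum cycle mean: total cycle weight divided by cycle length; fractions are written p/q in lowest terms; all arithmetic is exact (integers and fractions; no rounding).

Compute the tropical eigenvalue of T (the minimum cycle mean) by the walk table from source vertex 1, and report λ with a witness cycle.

q=0: [∞, 0, ∞]
q=1: [15, ∞, 9]
q=2: [∞, 27, 9]
q=3: [42, 27, 36]
Optimal cycle mean attained by: cycle 0->2->1->0, total (-6) + 18 + 15, length 3.
Answer: λ = 9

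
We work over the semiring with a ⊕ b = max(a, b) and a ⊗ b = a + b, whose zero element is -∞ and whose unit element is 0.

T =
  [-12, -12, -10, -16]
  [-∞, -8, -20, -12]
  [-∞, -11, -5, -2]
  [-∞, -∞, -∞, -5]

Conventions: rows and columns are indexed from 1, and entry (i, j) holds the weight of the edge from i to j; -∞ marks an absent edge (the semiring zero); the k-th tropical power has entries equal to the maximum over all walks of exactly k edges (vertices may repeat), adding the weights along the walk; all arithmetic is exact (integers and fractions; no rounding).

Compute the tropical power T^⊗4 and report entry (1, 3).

T^⊗2:
  [-24, -20, -15, -12]
  [-∞, -16, -25, -17]
  [-∞, -16, -10, -7]
  [-∞, -∞, -∞, -10]
T^⊗3:
  [-36, -26, -20, -17]
  [-∞, -24, -30, -22]
  [-∞, -21, -15, -12]
  [-∞, -∞, -∞, -15]
T^⊗4:
  [-48, -31, -25, -22]
  [-∞, -32, -35, -27]
  [-∞, -26, -20, -17]
  [-∞, -∞, -∞, -20]
Key observation: the optimum is the walk 1->3->3->3->3, with weight (-10) + (-5) + (-5) + (-5) = -25.
Optimal value attained by: walk 1->3->3->3->3.
Answer: (T^⊗4)[1][3] = -25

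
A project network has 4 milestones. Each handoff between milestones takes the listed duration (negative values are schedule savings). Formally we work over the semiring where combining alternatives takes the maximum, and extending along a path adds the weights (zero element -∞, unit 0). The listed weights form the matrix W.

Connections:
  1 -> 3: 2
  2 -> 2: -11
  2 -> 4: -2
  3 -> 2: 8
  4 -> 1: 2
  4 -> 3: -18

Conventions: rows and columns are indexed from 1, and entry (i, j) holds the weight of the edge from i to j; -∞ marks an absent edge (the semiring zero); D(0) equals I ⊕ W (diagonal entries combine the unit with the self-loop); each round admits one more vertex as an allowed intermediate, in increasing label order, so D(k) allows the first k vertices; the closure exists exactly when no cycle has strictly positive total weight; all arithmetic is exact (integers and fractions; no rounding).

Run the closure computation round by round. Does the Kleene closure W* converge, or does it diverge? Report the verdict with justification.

D(0):
  [0, -∞, 2, -∞]
  [-∞, 0, -∞, -2]
  [-∞, 8, 0, -∞]
  [2, -∞, -18, 0]
D(1):
  [0, -∞, 2, -∞]
  [-∞, 0, -∞, -2]
  [-∞, 8, 0, -∞]
  [2, -∞, 4, 0]
D(2):
  [0, -∞, 2, -∞]
  [-∞, 0, -∞, -2]
  [-∞, 8, 0, 6]
  [2, -∞, 4, 0]
Detection: at round 3, diagonal entry (4, 4) turns strictly positive.
Key observation: the cycle 4->1->3->2->4 has total weight 2 + 2 + 8 + (-2), which is strictly positive.
Answer: DIVERGES — positive cycle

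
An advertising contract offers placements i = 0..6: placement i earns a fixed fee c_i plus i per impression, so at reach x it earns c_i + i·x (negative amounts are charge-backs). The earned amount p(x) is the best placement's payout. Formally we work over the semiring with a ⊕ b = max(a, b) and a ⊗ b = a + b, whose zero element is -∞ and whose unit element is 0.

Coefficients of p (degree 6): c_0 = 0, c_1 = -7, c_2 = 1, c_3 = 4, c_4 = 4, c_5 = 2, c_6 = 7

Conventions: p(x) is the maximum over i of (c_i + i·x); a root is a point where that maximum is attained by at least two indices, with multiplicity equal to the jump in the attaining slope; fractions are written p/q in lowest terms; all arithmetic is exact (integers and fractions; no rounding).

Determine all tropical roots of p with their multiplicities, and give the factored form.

hull edge (i=0, c=0) to (i=3, c=4): slope 4/3, span 3
hull edge (i=3, c=4) to (i=6, c=7): slope 1, span 3
Factored form: p(x) = 7 ⊗ (x ⊕ (-4/3)) ⊗ (x ⊕ (-4/3)) ⊗ (x ⊕ (-4/3)) ⊗ (x ⊕ (-1)) ⊗ (x ⊕ (-1)) ⊗ (x ⊕ (-1))
Answer: roots = -4/3 (mult 3), -1 (mult 3)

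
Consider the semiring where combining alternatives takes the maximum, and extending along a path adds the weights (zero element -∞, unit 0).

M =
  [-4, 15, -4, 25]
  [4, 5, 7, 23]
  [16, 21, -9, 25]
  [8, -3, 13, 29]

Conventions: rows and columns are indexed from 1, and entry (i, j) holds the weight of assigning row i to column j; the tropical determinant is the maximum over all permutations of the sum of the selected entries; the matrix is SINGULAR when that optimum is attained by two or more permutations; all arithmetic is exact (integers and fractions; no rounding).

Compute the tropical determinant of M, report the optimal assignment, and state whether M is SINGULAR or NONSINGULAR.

σ = (1, 2, 3, 4): (-4) + 5 + (-9) + 29 = 21
σ = (1, 2, 4, 3): (-4) + 5 + 25 + 13 = 39
σ = (1, 3, 2, 4): (-4) + 7 + 21 + 29 = 53
σ = (1, 3, 4, 2): (-4) + 7 + 25 + (-3) = 25
σ = (1, 4, 2, 3): (-4) + 23 + 21 + 13 = 53
σ = (1, 4, 3, 2): (-4) + 23 + (-9) + (-3) = 7
σ = (2, 1, 3, 4): 15 + 4 + (-9) + 29 = 39
σ = (2, 1, 4, 3): 15 + 4 + 25 + 13 = 57
σ = (2, 3, 1, 4): 15 + 7 + 16 + 29 = 67
σ = (2, 3, 4, 1): 15 + 7 + 25 + 8 = 55
σ = (2, 4, 1, 3): 15 + 23 + 16 + 13 = 67
σ = (2, 4, 3, 1): 15 + 23 + (-9) + 8 = 37
σ = (3, 1, 2, 4): (-4) + 4 + 21 + 29 = 50
σ = (3, 1, 4, 2): (-4) + 4 + 25 + (-3) = 22
σ = (3, 2, 1, 4): (-4) + 5 + 16 + 29 = 46
σ = (3, 2, 4, 1): (-4) + 5 + 25 + 8 = 34
σ = (3, 4, 1, 2): (-4) + 23 + 16 + (-3) = 32
σ = (3, 4, 2, 1): (-4) + 23 + 21 + 8 = 48
σ = (4, 1, 2, 3): 25 + 4 + 21 + 13 = 63
σ = (4, 1, 3, 2): 25 + 4 + (-9) + (-3) = 17
σ = (4, 2, 1, 3): 25 + 5 + 16 + 13 = 59
σ = (4, 2, 3, 1): 25 + 5 + (-9) + 8 = 29
σ = (4, 3, 1, 2): 25 + 7 + 16 + (-3) = 45
σ = (4, 3, 2, 1): 25 + 7 + 21 + 8 = 61
Optimal value attained by: σ = (2, 3, 1, 4).
Answer: det⊕(M) = 67; verdict: SINGULAR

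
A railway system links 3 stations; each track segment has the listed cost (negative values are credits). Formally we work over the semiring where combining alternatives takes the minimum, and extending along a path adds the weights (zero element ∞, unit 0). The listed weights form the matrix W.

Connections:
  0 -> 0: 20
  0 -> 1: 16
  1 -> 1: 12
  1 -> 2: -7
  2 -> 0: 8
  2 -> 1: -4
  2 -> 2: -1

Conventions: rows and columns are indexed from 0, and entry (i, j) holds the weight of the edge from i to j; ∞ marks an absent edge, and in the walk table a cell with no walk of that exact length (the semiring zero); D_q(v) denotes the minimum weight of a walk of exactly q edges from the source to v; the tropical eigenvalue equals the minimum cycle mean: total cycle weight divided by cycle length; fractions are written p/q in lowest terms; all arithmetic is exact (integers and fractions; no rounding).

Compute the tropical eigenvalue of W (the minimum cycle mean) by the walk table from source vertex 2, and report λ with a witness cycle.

q=0: [∞, ∞, 0]
q=1: [8, -4, -1]
q=2: [7, -5, -11]
q=3: [-3, -15, -12]
Optimal cycle mean attained by: cycle 1->2->1, total (-7) + (-4), length 2.
Answer: λ = -11/2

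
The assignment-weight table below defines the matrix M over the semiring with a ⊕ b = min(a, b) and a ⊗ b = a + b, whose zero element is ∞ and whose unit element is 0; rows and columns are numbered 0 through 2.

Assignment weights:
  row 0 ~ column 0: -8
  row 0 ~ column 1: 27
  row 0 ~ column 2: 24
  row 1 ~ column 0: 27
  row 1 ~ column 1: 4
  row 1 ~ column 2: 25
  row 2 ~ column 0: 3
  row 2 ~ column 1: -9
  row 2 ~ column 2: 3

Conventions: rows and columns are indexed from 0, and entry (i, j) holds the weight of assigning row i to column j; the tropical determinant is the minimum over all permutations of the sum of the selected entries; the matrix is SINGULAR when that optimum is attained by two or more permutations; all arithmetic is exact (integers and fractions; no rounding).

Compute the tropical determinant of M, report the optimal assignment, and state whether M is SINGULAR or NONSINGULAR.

σ = (0, 1, 2): (-8) + 4 + 3 = -1
σ = (0, 2, 1): (-8) + 25 + (-9) = 8
σ = (1, 0, 2): 27 + 27 + 3 = 57
σ = (1, 2, 0): 27 + 25 + 3 = 55
σ = (2, 0, 1): 24 + 27 + (-9) = 42
σ = (2, 1, 0): 24 + 4 + 3 = 31
Optimal value attained by: σ = (0, 1, 2).
Answer: det⊕(M) = -1; verdict: NONSINGULAR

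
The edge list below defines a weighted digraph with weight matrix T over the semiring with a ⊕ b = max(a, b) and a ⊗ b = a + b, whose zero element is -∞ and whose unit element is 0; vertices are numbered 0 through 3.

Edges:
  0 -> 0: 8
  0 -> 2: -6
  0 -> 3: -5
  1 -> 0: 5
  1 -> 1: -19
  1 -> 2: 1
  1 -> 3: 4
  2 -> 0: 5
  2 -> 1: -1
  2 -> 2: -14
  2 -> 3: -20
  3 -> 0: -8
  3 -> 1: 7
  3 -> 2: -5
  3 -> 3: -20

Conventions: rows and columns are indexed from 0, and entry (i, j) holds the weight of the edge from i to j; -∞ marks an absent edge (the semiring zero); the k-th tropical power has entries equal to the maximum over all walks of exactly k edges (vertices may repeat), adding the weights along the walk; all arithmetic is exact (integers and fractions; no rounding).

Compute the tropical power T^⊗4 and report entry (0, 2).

T^⊗2:
  [16, 2, 2, 3]
  [13, 11, -1, 0]
  [13, -13, 0, 3]
  [12, -6, 8, 11]
T^⊗3:
  [24, 10, 10, 11]
  [21, 7, 12, 15]
  [21, 10, 7, 8]
  [20, 18, 6, 7]
T^⊗4:
  [32, 18, 18, 19]
  [29, 22, 15, 16]
  [29, 15, 15, 16]
  [28, 14, 19, 22]
Key observation: the optimum is the walk 0->0->0->0->2, with weight 8 + 8 + 8 + (-6) = 18.
Optimal value attained by: walk 0->0->0->0->2.
Answer: (T^⊗4)[0][2] = 18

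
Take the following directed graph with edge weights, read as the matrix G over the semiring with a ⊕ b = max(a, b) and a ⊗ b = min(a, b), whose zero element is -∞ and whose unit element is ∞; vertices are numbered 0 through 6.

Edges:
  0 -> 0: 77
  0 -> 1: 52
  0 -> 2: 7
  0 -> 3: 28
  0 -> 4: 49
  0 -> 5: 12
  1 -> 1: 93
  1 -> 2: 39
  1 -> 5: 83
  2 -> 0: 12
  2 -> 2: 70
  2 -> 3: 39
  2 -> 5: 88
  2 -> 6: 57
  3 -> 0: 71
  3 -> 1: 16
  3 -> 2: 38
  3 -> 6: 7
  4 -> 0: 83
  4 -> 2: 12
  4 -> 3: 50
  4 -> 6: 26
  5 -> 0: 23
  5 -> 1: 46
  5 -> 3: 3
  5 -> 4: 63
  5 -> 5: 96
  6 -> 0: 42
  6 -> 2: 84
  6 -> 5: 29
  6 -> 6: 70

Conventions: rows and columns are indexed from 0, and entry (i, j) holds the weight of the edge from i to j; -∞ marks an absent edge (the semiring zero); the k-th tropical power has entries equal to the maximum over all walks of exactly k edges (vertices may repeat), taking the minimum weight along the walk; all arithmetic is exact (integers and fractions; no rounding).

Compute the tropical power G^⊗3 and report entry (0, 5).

G^⊗2:
  [77, 52, 39, 49, 49, 52, 26]
  [23, 93, 39, 39, 63, 83, 39]
  [42, 46, 70, 39, 63, 88, 57]
  [71, 52, 38, 38, 49, 38, 38]
  [77, 52, 38, 28, 49, 26, 26]
  [63, 46, 39, 50, 63, 96, 26]
  [42, 42, 70, 39, 42, 84, 70]
G^⊗3:
  [77, 52, 39, 49, 52, 52, 39]
  [63, 93, 39, 50, 63, 83, 39]
  [63, 46, 70, 50, 63, 88, 57]
  [71, 52, 39, 49, 49, 52, 38]
  [77, 52, 39, 49, 49, 52, 38]
  [63, 52, 39, 50, 63, 96, 39]
  [42, 46, 70, 42, 63, 84, 70]
Key observation: the optimum is the walk 0->0->1->5, with weight 77 min 52 min 83 = 52.
Optimal value attained by: walk 0->0->1->5.
Answer: (G^⊗3)[0][5] = 52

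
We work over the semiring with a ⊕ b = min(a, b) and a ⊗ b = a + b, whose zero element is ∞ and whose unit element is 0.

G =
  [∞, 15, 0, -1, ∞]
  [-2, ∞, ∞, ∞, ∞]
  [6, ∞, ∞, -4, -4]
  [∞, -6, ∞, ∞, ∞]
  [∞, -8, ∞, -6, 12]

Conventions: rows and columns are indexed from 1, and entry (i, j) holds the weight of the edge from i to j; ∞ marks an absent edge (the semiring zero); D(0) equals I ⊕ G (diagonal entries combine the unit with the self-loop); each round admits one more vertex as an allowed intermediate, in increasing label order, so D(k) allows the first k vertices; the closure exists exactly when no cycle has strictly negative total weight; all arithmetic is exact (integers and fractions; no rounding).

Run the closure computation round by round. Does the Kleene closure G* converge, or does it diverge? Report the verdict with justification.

D(0):
  [0, 15, 0, -1, ∞]
  [-2, 0, ∞, ∞, ∞]
  [6, ∞, 0, -4, -4]
  [∞, -6, ∞, 0, ∞]
  [∞, -8, ∞, -6, 0]
D(1):
  [0, 15, 0, -1, ∞]
  [-2, 0, -2, -3, ∞]
  [6, 21, 0, -4, -4]
  [∞, -6, ∞, 0, ∞]
  [∞, -8, ∞, -6, 0]
Detection: at round 2, diagonal entry (4, 4) turns strictly negative.
Key observation: the cycle 4->2->1->4 has total weight (-6) + (-2) + (-1), which is strictly negative.
Answer: DIVERGES — negative cycle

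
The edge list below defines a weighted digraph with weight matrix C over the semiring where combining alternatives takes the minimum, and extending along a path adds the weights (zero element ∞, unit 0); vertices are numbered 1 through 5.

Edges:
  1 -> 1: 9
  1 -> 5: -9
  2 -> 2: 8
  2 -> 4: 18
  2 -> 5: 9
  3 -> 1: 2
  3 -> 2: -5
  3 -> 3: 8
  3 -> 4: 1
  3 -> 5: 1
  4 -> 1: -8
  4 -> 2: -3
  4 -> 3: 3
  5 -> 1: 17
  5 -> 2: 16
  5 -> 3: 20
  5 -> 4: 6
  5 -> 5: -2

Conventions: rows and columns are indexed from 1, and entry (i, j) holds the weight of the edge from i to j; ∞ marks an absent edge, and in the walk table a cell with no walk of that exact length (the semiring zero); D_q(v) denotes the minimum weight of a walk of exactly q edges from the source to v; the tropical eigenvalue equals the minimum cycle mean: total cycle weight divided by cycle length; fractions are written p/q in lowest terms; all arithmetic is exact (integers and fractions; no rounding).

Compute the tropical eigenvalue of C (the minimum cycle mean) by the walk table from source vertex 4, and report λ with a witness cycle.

q=0: [∞, ∞, ∞, 0, ∞]
q=1: [-8, -3, 3, ∞, ∞]
q=2: [1, -2, 11, 4, -17]
q=3: [-4, -1, 3, -11, -19]
q=4: [-19, -14, -8, -13, -21]
q=5: [-21, -16, -10, -15, -28]
Optimal cycle mean attained by: cycle 1->5->4->1, total (-9) + 6 + (-8), length 3.
Answer: λ = -11/3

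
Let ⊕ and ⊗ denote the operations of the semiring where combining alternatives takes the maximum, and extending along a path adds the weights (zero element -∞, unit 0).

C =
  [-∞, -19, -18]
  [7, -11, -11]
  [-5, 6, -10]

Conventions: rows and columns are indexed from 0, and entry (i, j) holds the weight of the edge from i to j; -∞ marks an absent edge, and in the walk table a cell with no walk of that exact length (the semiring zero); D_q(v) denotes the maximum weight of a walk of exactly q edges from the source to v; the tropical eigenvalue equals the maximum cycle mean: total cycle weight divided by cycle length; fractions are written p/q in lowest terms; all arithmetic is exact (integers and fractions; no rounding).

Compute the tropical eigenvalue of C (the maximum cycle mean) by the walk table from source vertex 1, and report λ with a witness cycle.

q=0: [-∞, 0, -∞]
q=1: [7, -11, -11]
q=2: [-4, -5, -11]
q=3: [2, -5, -16]
Optimal cycle mean attained by: cycle 0->2->1->0, total (-18) + 6 + 7, length 3.
Answer: λ = -5/3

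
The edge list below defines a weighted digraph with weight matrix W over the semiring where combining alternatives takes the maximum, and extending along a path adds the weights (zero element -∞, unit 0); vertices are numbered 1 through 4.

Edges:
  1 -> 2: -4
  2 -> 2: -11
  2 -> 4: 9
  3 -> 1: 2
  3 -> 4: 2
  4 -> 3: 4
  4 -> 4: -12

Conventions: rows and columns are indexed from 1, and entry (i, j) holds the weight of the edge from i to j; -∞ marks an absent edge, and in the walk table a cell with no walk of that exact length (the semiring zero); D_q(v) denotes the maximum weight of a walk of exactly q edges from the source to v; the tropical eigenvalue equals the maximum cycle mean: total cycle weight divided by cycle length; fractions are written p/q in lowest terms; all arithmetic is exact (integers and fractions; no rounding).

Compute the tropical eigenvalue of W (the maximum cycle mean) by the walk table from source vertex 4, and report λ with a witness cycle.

q=0: [-∞, -∞, -∞, 0]
q=1: [-∞, -∞, 4, -12]
q=2: [6, -∞, -8, 6]
q=3: [-6, 2, 10, -6]
q=4: [12, -9, -2, 12]
Optimal cycle mean attained by: cycle 3->4->3, total 2 + 4, length 2.
Answer: λ = 3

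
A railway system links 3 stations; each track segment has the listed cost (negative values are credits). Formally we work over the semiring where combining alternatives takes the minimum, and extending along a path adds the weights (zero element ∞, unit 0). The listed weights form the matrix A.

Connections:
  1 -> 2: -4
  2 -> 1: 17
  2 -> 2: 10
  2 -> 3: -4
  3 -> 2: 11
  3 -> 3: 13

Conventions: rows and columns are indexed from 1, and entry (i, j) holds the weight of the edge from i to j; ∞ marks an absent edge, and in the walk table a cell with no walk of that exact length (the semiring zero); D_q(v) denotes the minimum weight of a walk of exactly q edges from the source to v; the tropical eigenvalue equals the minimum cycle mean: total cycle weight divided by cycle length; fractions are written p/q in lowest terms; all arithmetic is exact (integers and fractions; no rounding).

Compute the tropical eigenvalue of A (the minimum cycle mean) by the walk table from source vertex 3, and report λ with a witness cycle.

q=0: [∞, ∞, 0]
q=1: [∞, 11, 13]
q=2: [28, 21, 7]
q=3: [38, 18, 17]
Optimal cycle mean attained by: cycle 2->3->2, total (-4) + 11, length 2.
Answer: λ = 7/2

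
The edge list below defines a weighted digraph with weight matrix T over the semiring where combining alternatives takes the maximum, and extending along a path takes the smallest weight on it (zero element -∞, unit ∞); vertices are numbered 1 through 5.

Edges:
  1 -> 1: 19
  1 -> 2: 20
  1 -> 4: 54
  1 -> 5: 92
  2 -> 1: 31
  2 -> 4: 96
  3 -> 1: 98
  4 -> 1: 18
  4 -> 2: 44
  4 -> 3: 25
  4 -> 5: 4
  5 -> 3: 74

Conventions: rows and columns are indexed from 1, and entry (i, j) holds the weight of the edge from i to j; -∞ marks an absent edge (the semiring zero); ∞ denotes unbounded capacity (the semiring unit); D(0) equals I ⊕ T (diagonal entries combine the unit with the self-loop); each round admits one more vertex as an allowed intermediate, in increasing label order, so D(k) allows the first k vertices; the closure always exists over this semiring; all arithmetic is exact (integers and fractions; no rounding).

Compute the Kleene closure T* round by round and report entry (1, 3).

D(0):
  [∞, 20, -∞, 54, 92]
  [31, ∞, -∞, 96, -∞]
  [98, -∞, ∞, -∞, -∞]
  [18, 44, 25, ∞, 4]
  [-∞, -∞, 74, -∞, ∞]
D(1):
  [∞, 20, -∞, 54, 92]
  [31, ∞, -∞, 96, 31]
  [98, 20, ∞, 54, 92]
  [18, 44, 25, ∞, 18]
  [-∞, -∞, 74, -∞, ∞]
D(2):
  [∞, 20, -∞, 54, 92]
  [31, ∞, -∞, 96, 31]
  [98, 20, ∞, 54, 92]
  [31, 44, 25, ∞, 31]
  [-∞, -∞, 74, -∞, ∞]
D(3):
  [∞, 20, -∞, 54, 92]
  [31, ∞, -∞, 96, 31]
  [98, 20, ∞, 54, 92]
  [31, 44, 25, ∞, 31]
  [74, 20, 74, 54, ∞]
D(4):
  [∞, 44, 25, 54, 92]
  [31, ∞, 25, 96, 31]
  [98, 44, ∞, 54, 92]
  [31, 44, 25, ∞, 31]
  [74, 44, 74, 54, ∞]
D(5):
  [∞, 44, 74, 54, 92]
  [31, ∞, 31, 96, 31]
  [98, 44, ∞, 54, 92]
  [31, 44, 31, ∞, 31]
  [74, 44, 74, 54, ∞]
Answer: T*[1][3] = 74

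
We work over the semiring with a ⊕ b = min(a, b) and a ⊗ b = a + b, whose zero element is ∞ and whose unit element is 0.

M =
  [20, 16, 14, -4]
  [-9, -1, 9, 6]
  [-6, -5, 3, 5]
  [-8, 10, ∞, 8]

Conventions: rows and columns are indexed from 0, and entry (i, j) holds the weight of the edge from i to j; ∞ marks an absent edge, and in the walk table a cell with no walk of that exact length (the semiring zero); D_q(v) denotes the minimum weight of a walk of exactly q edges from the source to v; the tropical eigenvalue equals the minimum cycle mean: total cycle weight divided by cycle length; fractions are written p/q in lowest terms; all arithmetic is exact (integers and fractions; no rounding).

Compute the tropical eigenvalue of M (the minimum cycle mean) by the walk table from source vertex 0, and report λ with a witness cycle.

q=0: [0, ∞, ∞, ∞]
q=1: [20, 16, 14, -4]
q=2: [-12, 6, 17, 4]
q=3: [-4, 4, 2, -16]
q=4: [-24, -6, 5, -8]
Optimal cycle mean attained by: cycle 0->3->0, total (-4) + (-8), length 2.
Answer: λ = -6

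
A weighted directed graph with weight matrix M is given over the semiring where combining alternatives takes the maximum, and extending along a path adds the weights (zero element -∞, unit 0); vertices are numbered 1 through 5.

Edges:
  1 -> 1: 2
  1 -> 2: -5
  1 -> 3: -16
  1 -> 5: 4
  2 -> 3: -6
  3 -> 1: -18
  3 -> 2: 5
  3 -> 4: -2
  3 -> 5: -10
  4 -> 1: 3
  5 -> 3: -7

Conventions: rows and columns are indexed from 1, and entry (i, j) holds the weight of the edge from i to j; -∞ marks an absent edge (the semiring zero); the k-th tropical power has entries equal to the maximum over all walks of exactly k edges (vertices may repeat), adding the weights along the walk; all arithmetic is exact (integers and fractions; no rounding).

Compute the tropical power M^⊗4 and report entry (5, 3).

M^⊗2:
  [4, -3, -3, -18, 6]
  [-24, -1, -∞, -8, -16]
  [1, -23, -1, -∞, -14]
  [5, -2, -13, -∞, 7]
  [-25, -2, -∞, -9, -17]
M^⊗3:
  [6, 2, -1, -5, 8]
  [-5, -29, -7, -∞, -20]
  [3, 4, -15, -3, 5]
  [7, 0, 0, -15, 9]
  [-6, -30, -8, -∞, -21]
M^⊗4:
  [8, 4, 1, -3, 10]
  [-3, -2, -21, -9, -1]
  [5, -2, -2, -17, 7]
  [9, 5, 2, -2, 11]
  [-4, -3, -22, -10, -2]
Key observation: the optimum is the walk 5->3->4->1->3, with weight (-7) + (-2) + 3 + (-16) = -22.
Optimal value attained by: walk 5->3->4->1->3.
Answer: (M^⊗4)[5][3] = -22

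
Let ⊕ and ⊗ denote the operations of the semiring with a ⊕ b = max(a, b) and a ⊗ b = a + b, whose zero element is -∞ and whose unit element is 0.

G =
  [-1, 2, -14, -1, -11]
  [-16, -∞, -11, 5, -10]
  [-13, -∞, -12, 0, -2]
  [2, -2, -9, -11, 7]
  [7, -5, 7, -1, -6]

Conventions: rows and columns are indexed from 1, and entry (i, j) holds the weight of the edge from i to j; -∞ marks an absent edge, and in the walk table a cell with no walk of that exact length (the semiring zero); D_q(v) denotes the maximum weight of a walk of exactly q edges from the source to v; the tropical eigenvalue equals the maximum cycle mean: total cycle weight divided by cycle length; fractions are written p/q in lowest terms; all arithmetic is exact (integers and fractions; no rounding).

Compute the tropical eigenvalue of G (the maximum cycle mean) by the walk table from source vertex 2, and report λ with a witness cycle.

q=0: [-∞, 0, -∞, -∞, -∞]
q=1: [-16, -∞, -11, 5, -10]
q=2: [7, 3, -3, -6, 12]
q=3: [19, 9, 19, 11, 6]
q=4: [18, 21, 13, 19, 18]
q=5: [25, 20, 25, 26, 26]
Optimal cycle mean attained by: cycle 1->2->4->5->1, total 2 + 5 + 7 + 7, length 4.
Answer: λ = 21/4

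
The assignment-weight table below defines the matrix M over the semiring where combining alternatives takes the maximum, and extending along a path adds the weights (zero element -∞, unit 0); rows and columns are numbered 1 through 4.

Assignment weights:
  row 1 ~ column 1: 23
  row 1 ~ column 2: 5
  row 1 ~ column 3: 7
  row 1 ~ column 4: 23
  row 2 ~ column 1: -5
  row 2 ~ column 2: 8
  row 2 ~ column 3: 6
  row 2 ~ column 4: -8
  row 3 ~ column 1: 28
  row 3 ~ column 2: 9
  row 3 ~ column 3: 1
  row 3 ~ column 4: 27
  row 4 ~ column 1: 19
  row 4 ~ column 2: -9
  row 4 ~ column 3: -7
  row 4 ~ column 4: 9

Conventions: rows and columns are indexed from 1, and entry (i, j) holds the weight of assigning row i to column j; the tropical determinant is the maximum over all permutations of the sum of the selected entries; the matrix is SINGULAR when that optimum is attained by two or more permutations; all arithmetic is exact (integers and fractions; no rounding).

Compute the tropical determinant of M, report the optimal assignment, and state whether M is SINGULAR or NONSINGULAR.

σ = (1, 2, 3, 4): 23 + 8 + 1 + 9 = 41
σ = (1, 2, 4, 3): 23 + 8 + 27 + (-7) = 51
σ = (1, 3, 2, 4): 23 + 6 + 9 + 9 = 47
σ = (1, 3, 4, 2): 23 + 6 + 27 + (-9) = 47
σ = (1, 4, 2, 3): 23 + (-8) + 9 + (-7) = 17
σ = (1, 4, 3, 2): 23 + (-8) + 1 + (-9) = 7
σ = (2, 1, 3, 4): 5 + (-5) + 1 + 9 = 10
σ = (2, 1, 4, 3): 5 + (-5) + 27 + (-7) = 20
σ = (2, 3, 1, 4): 5 + 6 + 28 + 9 = 48
σ = (2, 3, 4, 1): 5 + 6 + 27 + 19 = 57
σ = (2, 4, 1, 3): 5 + (-8) + 28 + (-7) = 18
σ = (2, 4, 3, 1): 5 + (-8) + 1 + 19 = 17
σ = (3, 1, 2, 4): 7 + (-5) + 9 + 9 = 20
σ = (3, 1, 4, 2): 7 + (-5) + 27 + (-9) = 20
σ = (3, 2, 1, 4): 7 + 8 + 28 + 9 = 52
σ = (3, 2, 4, 1): 7 + 8 + 27 + 19 = 61
σ = (3, 4, 1, 2): 7 + (-8) + 28 + (-9) = 18
σ = (3, 4, 2, 1): 7 + (-8) + 9 + 19 = 27
σ = (4, 1, 2, 3): 23 + (-5) + 9 + (-7) = 20
σ = (4, 1, 3, 2): 23 + (-5) + 1 + (-9) = 10
σ = (4, 2, 1, 3): 23 + 8 + 28 + (-7) = 52
σ = (4, 2, 3, 1): 23 + 8 + 1 + 19 = 51
σ = (4, 3, 1, 2): 23 + 6 + 28 + (-9) = 48
σ = (4, 3, 2, 1): 23 + 6 + 9 + 19 = 57
Optimal value attained by: σ = (3, 2, 4, 1).
Answer: det⊕(M) = 61; verdict: NONSINGULAR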